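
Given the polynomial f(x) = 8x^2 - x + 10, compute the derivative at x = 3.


Differentiate term by term using power and sum rules:
f(x) = 8x^2 - x + 10
f'(x) = 16x - 1
Substitute x = 3:
f'(3) = 16 * 3 - 1
= 48 - 1
= 47

47


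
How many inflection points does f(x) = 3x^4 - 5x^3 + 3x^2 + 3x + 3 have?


Inflection points occur where f''(x) = 0 and concavity changes.
f(x) = 3x^4 - 5x^3 + 3x^2 + 3x + 3
f'(x) = 12x^3 - 15x^2 + 6x + 3
f''(x) = 36x^2 - 30x + 6
This is a quadratic in x. Use the discriminant to count real roots.
Discriminant = (-30)^2 - 4 * 36 * 6
= 900 - 864
= 36
Since discriminant > 0, f''(x) = 0 has 2 distinct real solutions.
A quadratic with two distinct real roots changes sign at each root, so concavity changes at both.
Number of inflection points: 2

2


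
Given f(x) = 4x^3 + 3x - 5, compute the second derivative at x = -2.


First derivative:
f'(x) = 12x^2 + 3
Second derivative:
f''(x) = 24x
Substitute x = -2:
f''(-2) = 24 * (-2) + 0
= -48 + 0
= -48

-48


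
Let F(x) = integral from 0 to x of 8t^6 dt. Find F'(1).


By the Fundamental Theorem of Calculus (Part 1):
If F(x) = integral from 0 to x of f(t) dt, then F'(x) = f(x)
Here f(t) = 8t^6
So F'(x) = 8x^6
Evaluate at x = 1:
F'(1) = 8 * 1^6
= 8 * 1
= 8

8


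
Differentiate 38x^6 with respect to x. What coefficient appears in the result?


We apply the power rule: d/dx [ax^n] = a*n * x^(n-1)
d/dx [38x^6]
= 38 * 6 * x^(6-1)
= 228x^5
The coefficient is 228

228


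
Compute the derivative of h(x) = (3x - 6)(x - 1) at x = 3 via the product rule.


Let u(x) = 3x - 6 and v(x) = x - 1
u'(x) = 3
v'(x) = 1
Product rule: h'(x) = u'(x)*v(x) + u(x)*v'(x)
= 3 * (x - 1) + (3x - 6) * 1
At x = 3:
u(3) = 3 * 3 - 6 = 3
v(3) = 1 * 3 - 1 = 2
h'(3) = 3 * 2 + 3 * 1
= 6 + 3
= 9

9


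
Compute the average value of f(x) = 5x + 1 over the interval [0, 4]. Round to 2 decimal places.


Average value = 1/(b-a) * integral from a to b of f(x) dx
First compute the integral of 5x + 1:
F(x) = (5/2)x^2 + x
F(4) = 5/2 * 16 + 1 * 4 = 44
F(0) = 5/2 * 0 + 1 * 0 = 0
Integral = 44 - 0 = 44
Average = 44 / (4 - 0) = 44 / 4
= 11 = 11.00

11.00


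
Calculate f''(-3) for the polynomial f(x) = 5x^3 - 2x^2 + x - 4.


First derivative:
f'(x) = 15x^2 - 4x + 1
Second derivative:
f''(x) = 30x - 4
Substitute x = -3:
f''(-3) = 30 * (-3) - 4
= -90 - 4
= -94

-94


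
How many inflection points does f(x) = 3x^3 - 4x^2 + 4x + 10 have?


Inflection points occur where f''(x) = 0 and concavity changes.
f(x) = 3x^3 - 4x^2 + 4x + 10
f'(x) = 9x^2 - 8x + 4
f''(x) = 18x - 8
Set f''(x) = 0:
18x - 8 = 0
x = 8 / 18 = 4/9
Since f''(x) is linear (degree 1), it changes sign at this point.
Therefore there is exactly 1 inflection point.

1


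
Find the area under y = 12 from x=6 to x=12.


The area under a constant function y = 12 is a rectangle.
Width = 12 - 6 = 6
Height = 12
Area = width * height
= 6 * 12
= 72

72


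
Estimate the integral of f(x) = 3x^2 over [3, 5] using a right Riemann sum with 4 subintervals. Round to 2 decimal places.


Right Riemann sum uses right endpoints of each subinterval.
Interval: [3, 5], n = 4
dx = (5 - 3) / 4 = 1/2
Right endpoints: [7/2, 4, 9/2, 5]
f values: [147/4, 48, 243/4, 75]
Sum = dx * (sum of f values)
= 1/2 * 441/2
= 441/4 = 110.25

110.25


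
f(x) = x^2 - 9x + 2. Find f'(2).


Differentiate term by term using power and sum rules:
f(x) = x^2 - 9x + 2
f'(x) = 2x - 9
Substitute x = 2:
f'(2) = 2 * 2 - 9
= 4 - 9
= -5

-5


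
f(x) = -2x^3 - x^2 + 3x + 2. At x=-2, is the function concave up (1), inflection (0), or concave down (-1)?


Concavity is determined by the sign of f''(x).
f(x) = -2x^3 - x^2 + 3x + 2
f'(x) = -6x^2 - 2x + 3
f''(x) = -12x - 2
f''(-2) = -12 * (-2) - 2
= 24 - 2
= 22
Since f''(-2) > 0, the function is concave up (1)

1


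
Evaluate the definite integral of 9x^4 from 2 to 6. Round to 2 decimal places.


Find the antiderivative of 9x^4:
F(x) = 9/5 * x^5
Apply the Fundamental Theorem of Calculus:
F(6) - F(2)
= 9/5 * 6^5 - 9/5 * 2^5
= 9/5 * (7776 - 32)
= 9/5 * 7744
= 69696/5 = 13939.20

13939.20


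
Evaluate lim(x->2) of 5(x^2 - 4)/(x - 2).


Direct substitution gives 0/0, so we factor the numerator.
Factor: 5(x^2 - 4) = 5 * (x - 2)(x + 2)
Cancel the common factor (x - 2):
5(x^2 - 4)/(x - 2) = 5 * (x + 2)
Now substitute x = 2:
= 5 * (2 + 2) = 20

20


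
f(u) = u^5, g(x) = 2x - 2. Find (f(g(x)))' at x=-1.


Using the chain rule: (f(g(x)))' = f'(g(x)) * g'(x)
First, find g(-1):
g(-1) = 2 * (-1) - 2 = -4
Next, f'(u) = 5u^4
And g'(x) = 2
So f'(g(-1)) * g'(-1)
= 5 * (-4)^4 * 2
= 5 * 256 * 2
= 2560

2560


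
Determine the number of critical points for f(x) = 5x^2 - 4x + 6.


Find where f'(x) = 0:
f'(x) = 10x - 4
Set f'(x) = 0:
10x - 4 = 0
x = 4 / 10 = 2/5
This is a linear equation in x, so there is exactly one solution.
Number of critical points: 1

1


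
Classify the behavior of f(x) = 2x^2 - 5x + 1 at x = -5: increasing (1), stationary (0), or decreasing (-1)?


Compute f'(x) to determine behavior:
f'(x) = 4x - 5
f'(-5) = 4 * (-5) - 5
= -20 - 5
= -25
Since f'(-5) < 0, the function is decreasing (-1)

-1


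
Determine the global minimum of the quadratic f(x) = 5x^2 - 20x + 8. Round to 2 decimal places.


For a quadratic f(x) = ax^2 + bx + c with a > 0, the minimum is at the vertex.
Vertex x-coordinate: x = -b/(2a)
x = -(-20) / (2 * 5)
x = 20/10 = 2
Substitute back to find the minimum value:
f(2) = 5 * 2^2 - 20 * 2 + 8
= 20 - 40 + 8
= -12 = -12.00

-12.00


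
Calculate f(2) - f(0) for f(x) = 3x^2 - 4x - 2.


Net change = f(b) - f(a)
f(x) = 3x^2 - 4x - 2
Compute f(2):
f(2) = 3 * 2^2 - 4 * 2 - 2
= 12 - 8 - 2
= 2
Compute f(0):
f(0) = 3 * 0^2 - 4 * 0 - 2
= 0 + 0 - 2
= -2
Net change = 2 - (-2) = 4

4


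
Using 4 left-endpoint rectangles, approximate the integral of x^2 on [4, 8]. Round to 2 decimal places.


Left Riemann sum uses left endpoints of each subinterval.
Interval: [4, 8], n = 4
dx = (8 - 4) / 4 = 1
Left endpoints: [4, 5, 6, 7]
f values: [16, 25, 36, 49]
Sum = dx * (sum of f values)
= 1 * 126
= 126 = 126.00

126.00


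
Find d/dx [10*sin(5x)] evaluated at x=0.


Apply the chain rule to differentiate 10*sin(5x):
d/dx [10*sin(5x)]
= 10 * cos(5x) * d/dx(5x)
= 10 * 5 * cos(5x)
= 50 * cos(5x)
Evaluate at x = 0:
= 50 * cos(0)
= 50 * 1
= 50

50


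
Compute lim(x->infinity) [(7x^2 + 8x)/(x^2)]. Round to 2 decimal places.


For limits at infinity with equal-degree polynomials,
we compare leading coefficients.
Numerator leading term: 7x^2
Denominator leading term: x^2
Divide both by x^2:
lim = (7 + 8/x) / (1)
As x -> infinity, the 1/x and 1/x^2 terms vanish:
= 7/1 = 7 = 7.00

7.00


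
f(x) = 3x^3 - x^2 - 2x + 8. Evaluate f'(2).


Differentiate f(x) = 3x^3 - x^2 - 2x + 8 term by term:
f'(x) = 9x^2 - 2x - 2
Substitute x = 2:
f'(2) = 9 * 2^2 - 2 * 2 - 2
= 36 - 4 - 2
= 30

30


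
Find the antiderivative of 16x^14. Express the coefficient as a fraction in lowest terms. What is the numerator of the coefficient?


Apply the power rule for integration:
integral of ax^n dx = a/(n+1) * x^(n+1) + C
integral of 16x^14 dx
= 16/15 * x^15 + C
The coefficient in lowest terms is 16/15, and its numerator is 16

16


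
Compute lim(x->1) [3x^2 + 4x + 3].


Since polynomials are continuous, we use direct substitution.
lim(x->1) of 3x^2 + 4x + 3
= 3 * 1^2 + 4 * 1 + 3
= 3 + 4 + 3
= 10

10


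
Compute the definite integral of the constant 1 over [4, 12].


The integral of a constant k over [a, b] equals k * (b - a).
integral from 4 to 12 of 1 dx
= 1 * (12 - 4)
= 1 * 8
= 8

8


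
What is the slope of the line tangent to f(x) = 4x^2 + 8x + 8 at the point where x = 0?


The slope of the tangent line equals f'(x) at the point.
f(x) = 4x^2 + 8x + 8
f'(x) = 8x + 8
At x = 0:
f'(0) = 8 * 0 + 8
= 0 + 8
= 8

8


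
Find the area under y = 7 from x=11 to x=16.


The area under a constant function y = 7 is a rectangle.
Width = 16 - 11 = 5
Height = 7
Area = width * height
= 5 * 7
= 35

35


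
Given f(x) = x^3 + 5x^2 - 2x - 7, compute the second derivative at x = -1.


First derivative:
f'(x) = 3x^2 + 10x - 2
Second derivative:
f''(x) = 6x + 10
Substitute x = -1:
f''(-1) = 6 * (-1) + 10
= -6 + 10
= 4

4


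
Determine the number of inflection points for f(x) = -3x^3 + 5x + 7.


Inflection points occur where f''(x) = 0 and concavity changes.
f(x) = -3x^3 + 5x + 7
f'(x) = -9x^2 + 5
f''(x) = -18x
Set f''(x) = 0:
-18x = 0
x = 0 / (-18) = 0
Since f''(x) is linear (degree 1), it changes sign at this point.
Therefore there is exactly 1 inflection point.

1


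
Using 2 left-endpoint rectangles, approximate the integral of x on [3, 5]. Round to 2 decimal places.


Left Riemann sum uses left endpoints of each subinterval.
Interval: [3, 5], n = 2
dx = (5 - 3) / 2 = 1
Left endpoints: [3, 4]
f values: [3, 4]
Sum = dx * (sum of f values)
= 1 * 7
= 7 = 7.00

7.00


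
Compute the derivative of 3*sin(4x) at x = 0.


Apply the chain rule to differentiate 3*sin(4x):
d/dx [3*sin(4x)]
= 3 * cos(4x) * d/dx(4x)
= 3 * 4 * cos(4x)
= 12 * cos(4x)
Evaluate at x = 0:
= 12 * cos(0)
= 12 * 1
= 12

12


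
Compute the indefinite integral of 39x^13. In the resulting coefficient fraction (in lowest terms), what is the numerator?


Apply the power rule for integration:
integral of ax^n dx = a/(n+1) * x^(n+1) + C
integral of 39x^13 dx
= 39/14 * x^14 + C
The coefficient in lowest terms is 39/14, and its numerator is 39

39


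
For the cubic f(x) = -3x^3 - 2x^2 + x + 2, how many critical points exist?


Find where f'(x) = 0:
f(x) = -3x^3 - 2x^2 + x + 2
f'(x) = -9x^2 - 4x + 1
This is a quadratic in x. Use the discriminant to count real roots.
Discriminant = (-4)^2 - 4 * (-9) * 1
= 16 - (-36)
= 52
Since discriminant > 0, f'(x) = 0 has 2 real solutions.
Number of critical points: 2

2


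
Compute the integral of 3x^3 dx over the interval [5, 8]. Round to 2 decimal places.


Find the antiderivative of 3x^3:
F(x) = 3/4 * x^4
Apply the Fundamental Theorem of Calculus:
F(8) - F(5)
= 3/4 * 8^4 - 3/4 * 5^4
= 3/4 * (4096 - 625)
= 3/4 * 3471
= 10413/4 = 2603.25

2603.25


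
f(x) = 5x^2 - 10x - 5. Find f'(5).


Differentiate term by term using power and sum rules:
f(x) = 5x^2 - 10x - 5
f'(x) = 10x - 10
Substitute x = 5:
f'(5) = 10 * 5 - 10
= 50 - 10
= 40

40


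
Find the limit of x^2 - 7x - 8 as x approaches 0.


Since polynomials are continuous, we use direct substitution.
lim(x->0) of x^2 - 7x - 8
= 1 * 0^2 - 7 * 0 - 8
= 0 + 0 - 8
= -8

-8


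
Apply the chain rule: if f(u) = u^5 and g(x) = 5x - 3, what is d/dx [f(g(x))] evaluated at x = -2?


Using the chain rule: (f(g(x)))' = f'(g(x)) * g'(x)
First, find g(-2):
g(-2) = 5 * (-2) - 3 = -13
Next, f'(u) = 5u^4
And g'(x) = 5
So f'(g(-2)) * g'(-2)
= 5 * (-13)^4 * 5
= 5 * 28561 * 5
= 714025

714025


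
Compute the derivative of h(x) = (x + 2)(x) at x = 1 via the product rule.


Let u(x) = x + 2 and v(x) = x
u'(x) = 1
v'(x) = 1
Product rule: h'(x) = u'(x)*v(x) + u(x)*v'(x)
= 1 * (x) + (x + 2) * 1
At x = 1:
u(1) = 1 * 1 + 2 = 3
v(1) = 1 * 1 + 0 = 1
h'(1) = 1 * 1 + 3 * 1
= 1 + 3
= 4

4


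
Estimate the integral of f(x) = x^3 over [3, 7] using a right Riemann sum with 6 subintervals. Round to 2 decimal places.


Right Riemann sum uses right endpoints of each subinterval.
Interval: [3, 7], n = 6
dx = (7 - 3) / 6 = 2/3
Right endpoints: [11/3, 13/3, 5, 17/3, 19/3, 7]
f values: [1331/27, 2197/27, 125, 4913/27, 6859/27, 343]
Sum = dx * (sum of f values)
= 2/3 * 3104/3
= 6208/9 ≈ 689.78

689.78


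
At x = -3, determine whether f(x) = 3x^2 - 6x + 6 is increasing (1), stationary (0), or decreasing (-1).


Compute f'(x) to determine behavior:
f'(x) = 6x - 6
f'(-3) = 6 * (-3) - 6
= -18 - 6
= -24
Since f'(-3) < 0, the function is decreasing (-1)

-1


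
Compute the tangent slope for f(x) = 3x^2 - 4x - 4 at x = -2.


The slope of the tangent line equals f'(x) at the point.
f(x) = 3x^2 - 4x - 4
f'(x) = 6x - 4
At x = -2:
f'(-2) = 6 * (-2) - 4
= -12 - 4
= -16

-16


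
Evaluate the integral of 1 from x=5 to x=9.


The integral of a constant k over [a, b] equals k * (b - a).
integral from 5 to 9 of 1 dx
= 1 * (9 - 5)
= 1 * 4
= 4

4


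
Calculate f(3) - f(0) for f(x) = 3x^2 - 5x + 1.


Net change = f(b) - f(a)
f(x) = 3x^2 - 5x + 1
Compute f(3):
f(3) = 3 * 3^2 - 5 * 3 + 1
= 27 - 15 + 1
= 13
Compute f(0):
f(0) = 3 * 0^2 - 5 * 0 + 1
= 0 + 0 + 1
= 1
Net change = 13 - 1 = 12

12


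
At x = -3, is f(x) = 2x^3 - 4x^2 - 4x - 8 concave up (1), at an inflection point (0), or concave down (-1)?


Concavity is determined by the sign of f''(x).
f(x) = 2x^3 - 4x^2 - 4x - 8
f'(x) = 6x^2 - 8x - 4
f''(x) = 12x - 8
f''(-3) = 12 * (-3) - 8
= -36 - 8
= -44
Since f''(-3) < 0, the function is concave down (-1)

-1


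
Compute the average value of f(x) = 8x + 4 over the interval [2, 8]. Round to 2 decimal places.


Average value = 1/(b-a) * integral from a to b of f(x) dx
First compute the integral of 8x + 4:
F(x) = 4x^2 + 4x
F(8) = 4 * 64 + 4 * 8 = 288
F(2) = 4 * 4 + 4 * 2 = 24
Integral = 288 - 24 = 264
Average = 264 / (8 - 2) = 264 / 6
= 44 = 44.00

44.00


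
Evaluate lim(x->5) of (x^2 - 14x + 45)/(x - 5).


Direct substitution gives 0/0, so we factor the numerator.
Factor: (x^2 - 14x + 45) = (x - 5)(x - 9)
Cancel the common factor (x - 5):
(x^2 - 14x + 45)/(x - 5) = (x - 9)
Now substitute x = 5:
= (5) - (9) = -4

-4


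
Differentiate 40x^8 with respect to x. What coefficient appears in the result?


We apply the power rule: d/dx [ax^n] = a*n * x^(n-1)
d/dx [40x^8]
= 40 * 8 * x^(8-1)
= 320x^7
The coefficient is 320

320


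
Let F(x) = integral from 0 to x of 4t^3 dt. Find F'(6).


By the Fundamental Theorem of Calculus (Part 1):
If F(x) = integral from 0 to x of f(t) dt, then F'(x) = f(x)
Here f(t) = 4t^3
So F'(x) = 4x^3
Evaluate at x = 6:
F'(6) = 4 * 6^3
= 4 * 216
= 864

864


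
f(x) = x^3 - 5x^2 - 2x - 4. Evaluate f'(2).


Differentiate f(x) = x^3 - 5x^2 - 2x - 4 term by term:
f'(x) = 3x^2 - 10x - 2
Substitute x = 2:
f'(2) = 3 * 2^2 - 10 * 2 - 2
= 12 - 20 - 2
= -10

-10


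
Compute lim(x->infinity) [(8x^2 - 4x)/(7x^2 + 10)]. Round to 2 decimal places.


For limits at infinity with equal-degree polynomials,
we compare leading coefficients.
Numerator leading term: 8x^2
Denominator leading term: 7x^2
Divide both by x^2:
lim = (8 - 4/x) / (7 + 10/x^2)
As x -> infinity, the 1/x and 1/x^2 terms vanish:
= 8/7 ≈ 1.14

1.14


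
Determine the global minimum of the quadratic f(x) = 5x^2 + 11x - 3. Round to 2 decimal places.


For a quadratic f(x) = ax^2 + bx + c with a > 0, the minimum is at the vertex.
Vertex x-coordinate: x = -b/(2a)
x = -(11) / (2 * 5)
x = -11/10
Substitute back to find the minimum value:
f(-11/10) = 5 * (-11/10)^2 + 11 * (-11/10) - 3
= 121/20 - 121/10 - 3
= -181/20 = -9.05

-9.05


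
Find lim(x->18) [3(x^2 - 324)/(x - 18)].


Direct substitution gives 0/0, so we factor the numerator.
Factor: 3(x^2 - 324) = 3 * (x - 18)(x + 18)
Cancel the common factor (x - 18):
3(x^2 - 324)/(x - 18) = 3 * (x + 18)
Now substitute x = 18:
= 3 * (18 + 18) = 108

108


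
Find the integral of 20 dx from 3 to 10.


The integral of a constant k over [a, b] equals k * (b - a).
integral from 3 to 10 of 20 dx
= 20 * (10 - 3)
= 20 * 7
= 140

140


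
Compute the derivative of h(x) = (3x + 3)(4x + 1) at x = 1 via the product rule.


Let u(x) = 3x + 3 and v(x) = 4x + 1
u'(x) = 3
v'(x) = 4
Product rule: h'(x) = u'(x)*v(x) + u(x)*v'(x)
= 3 * (4x + 1) + (3x + 3) * 4
At x = 1:
u(1) = 3 * 1 + 3 = 6
v(1) = 4 * 1 + 1 = 5
h'(1) = 3 * 5 + 6 * 4
= 15 + 24
= 39

39


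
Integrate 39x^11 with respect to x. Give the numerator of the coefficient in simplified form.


Apply the power rule for integration:
integral of ax^n dx = a/(n+1) * x^(n+1) + C
integral of 39x^11 dx
= 39/12 * x^12 + C
= 13/4 * x^12 + C
The coefficient in lowest terms is 13/4, and its numerator is 13

13


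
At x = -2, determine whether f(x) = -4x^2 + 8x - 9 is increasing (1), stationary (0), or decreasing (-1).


Compute f'(x) to determine behavior:
f'(x) = -8x + 8
f'(-2) = -8 * (-2) + 8
= 16 + 8
= 24
Since f'(-2) > 0, the function is increasing (1)

1


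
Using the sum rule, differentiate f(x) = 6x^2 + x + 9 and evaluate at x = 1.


Differentiate term by term using power and sum rules:
f(x) = 6x^2 + x + 9
f'(x) = 12x + 1
Substitute x = 1:
f'(1) = 12 * 1 + 1
= 12 + 1
= 13

13


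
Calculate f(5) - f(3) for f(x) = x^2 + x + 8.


Net change = f(b) - f(a)
f(x) = x^2 + x + 8
Compute f(5):
f(5) = 1 * 5^2 + 1 * 5 + 8
= 25 + 5 + 8
= 38
Compute f(3):
f(3) = 1 * 3^2 + 1 * 3 + 8
= 9 + 3 + 8
= 20
Net change = 38 - 20 = 18

18


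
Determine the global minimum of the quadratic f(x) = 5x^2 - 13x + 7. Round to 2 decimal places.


For a quadratic f(x) = ax^2 + bx + c with a > 0, the minimum is at the vertex.
Vertex x-coordinate: x = -b/(2a)
x = -(-13) / (2 * 5)
x = 13/10
Substitute back to find the minimum value:
f(13/10) = 5 * (13/10)^2 - 13 * (13/10) + 7
= 169/20 - 169/10 + 7
= -29/20 = -1.45

-1.45


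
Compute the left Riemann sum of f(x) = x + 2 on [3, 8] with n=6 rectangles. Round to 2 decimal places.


Left Riemann sum uses left endpoints of each subinterval.
Interval: [3, 8], n = 6
dx = (8 - 3) / 6 = 5/6
Left endpoints: [3, 23/6, 14/3, 11/2, 19/3, 43/6]
f values: [5, 35/6, 20/3, 15/2, 25/3, 55/6]
Sum = dx * (sum of f values)
= 5/6 * 85/2
= 425/12 ≈ 35.42

35.42


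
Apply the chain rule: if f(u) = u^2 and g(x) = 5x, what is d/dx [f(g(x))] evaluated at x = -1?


Using the chain rule: (f(g(x)))' = f'(g(x)) * g'(x)
First, find g(-1):
g(-1) = 5 * (-1) + 0 = -5
Next, f'(u) = 2u
And g'(x) = 5
So f'(g(-1)) * g'(-1)
= 2 * (-5) * 5
= -50

-50


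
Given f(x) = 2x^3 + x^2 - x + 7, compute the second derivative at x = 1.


First derivative:
f'(x) = 6x^2 + 2x - 1
Second derivative:
f''(x) = 12x + 2
Substitute x = 1:
f''(1) = 12 * 1 + 2
= 12 + 2
= 14

14


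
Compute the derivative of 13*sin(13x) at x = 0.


Apply the chain rule to differentiate 13*sin(13x):
d/dx [13*sin(13x)]
= 13 * cos(13x) * d/dx(13x)
= 13 * 13 * cos(13x)
= 169 * cos(13x)
Evaluate at x = 0:
= 169 * cos(0)
= 169 * 1
= 169

169


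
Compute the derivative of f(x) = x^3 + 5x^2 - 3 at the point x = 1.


Differentiate f(x) = x^3 + 5x^2 - 3 term by term:
f'(x) = 3x^2 + 10x
Substitute x = 1:
f'(1) = 3 * 1^2 + 10 * 1 + 0
= 3 + 10 + 0
= 13

13


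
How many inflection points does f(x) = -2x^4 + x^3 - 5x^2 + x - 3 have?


Inflection points occur where f''(x) = 0 and concavity changes.
f(x) = -2x^4 + x^3 - 5x^2 + x - 3
f'(x) = -8x^3 + 3x^2 - 10x + 1
f''(x) = -24x^2 + 6x - 10
This is a quadratic in x. Use the discriminant to count real roots.
Discriminant = (6)^2 - 4 * (-24) * (-10)
= 36 - 960
= -924
Since discriminant < 0, f''(x) = 0 has no real solutions.
Number of inflection points: 0

0


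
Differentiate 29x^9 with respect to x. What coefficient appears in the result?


We apply the power rule: d/dx [ax^n] = a*n * x^(n-1)
d/dx [29x^9]
= 29 * 9 * x^(9-1)
= 261x^8
The coefficient is 261

261


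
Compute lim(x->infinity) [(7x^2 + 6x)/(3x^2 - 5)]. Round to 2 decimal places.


For limits at infinity with equal-degree polynomials,
we compare leading coefficients.
Numerator leading term: 7x^2
Denominator leading term: 3x^2
Divide both by x^2:
lim = (7 + 6/x) / (3 - 5/x^2)
As x -> infinity, the 1/x and 1/x^2 terms vanish:
= 7/3 ≈ 2.33

2.33


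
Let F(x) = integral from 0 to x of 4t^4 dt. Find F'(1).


By the Fundamental Theorem of Calculus (Part 1):
If F(x) = integral from 0 to x of f(t) dt, then F'(x) = f(x)
Here f(t) = 4t^4
So F'(x) = 4x^4
Evaluate at x = 1:
F'(1) = 4 * 1^4
= 4 * 1
= 4

4


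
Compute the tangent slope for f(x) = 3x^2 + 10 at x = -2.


The slope of the tangent line equals f'(x) at the point.
f(x) = 3x^2 + 10
f'(x) = 6x
At x = -2:
f'(-2) = 6 * (-2) + 0
= -12 + 0
= -12

-12


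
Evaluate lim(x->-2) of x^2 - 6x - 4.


Since polynomials are continuous, we use direct substitution.
lim(x->-2) of x^2 - 6x - 4
= 1 * (-2)^2 - 6 * (-2) - 4
= 4 + 12 - 4
= 12

12


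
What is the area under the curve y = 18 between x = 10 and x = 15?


The area under a constant function y = 18 is a rectangle.
Width = 15 - 10 = 5
Height = 18
Area = width * height
= 5 * 18
= 90

90


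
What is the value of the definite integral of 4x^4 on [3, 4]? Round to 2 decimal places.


Find the antiderivative of 4x^4:
F(x) = 4/5 * x^5
Apply the Fundamental Theorem of Calculus:
F(4) - F(3)
= 4/5 * 4^5 - 4/5 * 3^5
= 4/5 * (1024 - 243)
= 4/5 * 781
= 3124/5 = 624.80

624.80


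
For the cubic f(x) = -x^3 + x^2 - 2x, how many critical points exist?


Find where f'(x) = 0:
f(x) = -x^3 + x^2 - 2x
f'(x) = -3x^2 + 2x - 2
This is a quadratic in x. Use the discriminant to count real roots.
Discriminant = (2)^2 - 4 * (-3) * (-2)
= 4 - 24
= -20
Since discriminant < 0, f'(x) = 0 has no real solutions.
Number of critical points: 0

0


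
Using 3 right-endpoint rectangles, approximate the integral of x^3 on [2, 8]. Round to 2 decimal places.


Right Riemann sum uses right endpoints of each subinterval.
Interval: [2, 8], n = 3
dx = (8 - 2) / 3 = 2
Right endpoints: [4, 6, 8]
f values: [64, 216, 512]
Sum = dx * (sum of f values)
= 2 * 792
= 1584 = 1584.00

1584.00


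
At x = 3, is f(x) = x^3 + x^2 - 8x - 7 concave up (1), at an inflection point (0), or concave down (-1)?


Concavity is determined by the sign of f''(x).
f(x) = x^3 + x^2 - 8x - 7
f'(x) = 3x^2 + 2x - 8
f''(x) = 6x + 2
f''(3) = 6 * 3 + 2
= 18 + 2
= 20
Since f''(3) > 0, the function is concave up (1)

1


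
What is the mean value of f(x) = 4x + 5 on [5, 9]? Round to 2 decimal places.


Average value = 1/(b-a) * integral from a to b of f(x) dx
First compute the integral of 4x + 5:
F(x) = 2x^2 + 5x
F(9) = 2 * 81 + 5 * 9 = 207
F(5) = 2 * 25 + 5 * 5 = 75
Integral = 207 - 75 = 132
Average = 132 / (9 - 5) = 132 / 4
= 33 = 33.00

33.00


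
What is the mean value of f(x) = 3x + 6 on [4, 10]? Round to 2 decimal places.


Average value = 1/(b-a) * integral from a to b of f(x) dx
First compute the integral of 3x + 6:
F(x) = (3/2)x^2 + 6x
F(10) = 3/2 * 100 + 6 * 10 = 210
F(4) = 3/2 * 16 + 6 * 4 = 48
Integral = 210 - 48 = 162
Average = 162 / (10 - 4) = 162 / 6
= 27 = 27.00

27.00


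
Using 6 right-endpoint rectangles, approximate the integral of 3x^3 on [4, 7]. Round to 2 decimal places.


Right Riemann sum uses right endpoints of each subinterval.
Interval: [4, 7], n = 6
dx = (7 - 4) / 6 = 1/2
Right endpoints: [9/2, 5, 11/2, 6, 13/2, 7]
f values: [2187/8, 375, 3993/8, 648, 6591/8, 1029]
Sum = dx * (sum of f values)
= 1/2 * 29187/8
= 29187/16 ≈ 1824.19

1824.19


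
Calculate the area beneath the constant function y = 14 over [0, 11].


The area under a constant function y = 14 is a rectangle.
Width = 11 - 0 = 11
Height = 14
Area = width * height
= 11 * 14
= 154

154


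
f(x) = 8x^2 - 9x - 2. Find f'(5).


Differentiate term by term using power and sum rules:
f(x) = 8x^2 - 9x - 2
f'(x) = 16x - 9
Substitute x = 5:
f'(5) = 16 * 5 - 9
= 80 - 9
= 71

71


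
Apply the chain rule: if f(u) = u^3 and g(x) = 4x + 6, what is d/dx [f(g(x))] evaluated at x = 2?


Using the chain rule: (f(g(x)))' = f'(g(x)) * g'(x)
First, find g(2):
g(2) = 4 * 2 + 6 = 14
Next, f'(u) = 3u^2
And g'(x) = 4
So f'(g(2)) * g'(2)
= 3 * 14^2 * 4
= 3 * 196 * 4
= 2352

2352


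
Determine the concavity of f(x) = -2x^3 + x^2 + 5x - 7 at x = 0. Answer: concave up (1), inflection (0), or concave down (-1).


Concavity is determined by the sign of f''(x).
f(x) = -2x^3 + x^2 + 5x - 7
f'(x) = -6x^2 + 2x + 5
f''(x) = -12x + 2
f''(0) = -12 * 0 + 2
= 0 + 2
= 2
Since f''(0) > 0, the function is concave up (1)

1


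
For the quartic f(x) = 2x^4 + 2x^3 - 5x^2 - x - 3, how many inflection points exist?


Inflection points occur where f''(x) = 0 and concavity changes.
f(x) = 2x^4 + 2x^3 - 5x^2 - x - 3
f'(x) = 8x^3 + 6x^2 - 10x - 1
f''(x) = 24x^2 + 12x - 10
This is a quadratic in x. Use the discriminant to count real roots.
Discriminant = (12)^2 - 4 * 24 * (-10)
= 144 - (-960)
= 1104
Since discriminant > 0, f''(x) = 0 has 2 distinct real solutions.
A quadratic with two distinct real roots changes sign at each root, so concavity changes at both.
Number of inflection points: 2

2


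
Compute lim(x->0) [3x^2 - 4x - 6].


Since polynomials are continuous, we use direct substitution.
lim(x->0) of 3x^2 - 4x - 6
= 3 * 0^2 - 4 * 0 - 6
= 0 + 0 - 6
= -6

-6


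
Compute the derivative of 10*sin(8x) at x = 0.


Apply the chain rule to differentiate 10*sin(8x):
d/dx [10*sin(8x)]
= 10 * cos(8x) * d/dx(8x)
= 10 * 8 * cos(8x)
= 80 * cos(8x)
Evaluate at x = 0:
= 80 * cos(0)
= 80 * 1
= 80

80


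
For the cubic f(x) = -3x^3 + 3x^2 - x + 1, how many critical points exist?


Find where f'(x) = 0:
f(x) = -3x^3 + 3x^2 - x + 1
f'(x) = -9x^2 + 6x - 1
This is a quadratic in x. Use the discriminant to count real roots.
Discriminant = (6)^2 - 4 * (-9) * (-1)
= 36 - 36
= 0
Since discriminant = 0, f'(x) = 0 has exactly 1 real solution.
Number of critical points: 1

1


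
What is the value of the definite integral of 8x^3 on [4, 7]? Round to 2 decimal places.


Find the antiderivative of 8x^3:
F(x) = 8/4 * x^4
Apply the Fundamental Theorem of Calculus:
F(7) - F(4)
= 8/4 * 7^4 - 8/4 * 4^4
= 8/4 * (2401 - 256)
= 8/4 * 2145
= 4290 = 4290.00

4290.00


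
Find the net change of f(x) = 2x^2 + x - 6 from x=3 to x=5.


Net change = f(b) - f(a)
f(x) = 2x^2 + x - 6
Compute f(5):
f(5) = 2 * 5^2 + 1 * 5 - 6
= 50 + 5 - 6
= 49
Compute f(3):
f(3) = 2 * 3^2 + 1 * 3 - 6
= 18 + 3 - 6
= 15
Net change = 49 - 15 = 34

34


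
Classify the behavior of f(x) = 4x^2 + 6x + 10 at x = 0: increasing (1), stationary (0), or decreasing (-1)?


Compute f'(x) to determine behavior:
f'(x) = 8x + 6
f'(0) = 8 * 0 + 6
= 0 + 6
= 6
Since f'(0) > 0, the function is increasing (1)

1


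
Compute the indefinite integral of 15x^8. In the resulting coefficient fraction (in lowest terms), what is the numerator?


Apply the power rule for integration:
integral of ax^n dx = a/(n+1) * x^(n+1) + C
integral of 15x^8 dx
= 15/9 * x^9 + C
= 5/3 * x^9 + C
The coefficient in lowest terms is 5/3, and its numerator is 5

5


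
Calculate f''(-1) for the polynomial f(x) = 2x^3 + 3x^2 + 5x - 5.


First derivative:
f'(x) = 6x^2 + 6x + 5
Second derivative:
f''(x) = 12x + 6
Substitute x = -1:
f''(-1) = 12 * (-1) + 6
= -12 + 6
= -6

-6


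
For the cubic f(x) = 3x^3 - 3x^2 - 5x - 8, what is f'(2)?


Differentiate f(x) = 3x^3 - 3x^2 - 5x - 8 term by term:
f'(x) = 9x^2 - 6x - 5
Substitute x = 2:
f'(2) = 9 * 2^2 - 6 * 2 - 5
= 36 - 12 - 5
= 19

19


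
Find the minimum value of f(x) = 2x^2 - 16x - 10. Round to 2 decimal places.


For a quadratic f(x) = ax^2 + bx + c with a > 0, the minimum is at the vertex.
Vertex x-coordinate: x = -b/(2a)
x = -(-16) / (2 * 2)
x = 16/4 = 4
Substitute back to find the minimum value:
f(4) = 2 * 4^2 - 16 * 4 - 10
= 32 - 64 - 10
= -42 = -42.00

-42.00


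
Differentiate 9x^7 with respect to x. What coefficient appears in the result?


We apply the power rule: d/dx [ax^n] = a*n * x^(n-1)
d/dx [9x^7]
= 9 * 7 * x^(7-1)
= 63x^6
The coefficient is 63

63


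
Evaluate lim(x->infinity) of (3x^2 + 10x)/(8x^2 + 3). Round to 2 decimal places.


For limits at infinity with equal-degree polynomials,
we compare leading coefficients.
Numerator leading term: 3x^2
Denominator leading term: 8x^2
Divide both by x^2:
lim = (3 + 10/x) / (8 + 3/x^2)
As x -> infinity, the 1/x and 1/x^2 terms vanish:
= 3/8 ≈ 0.38

0.38


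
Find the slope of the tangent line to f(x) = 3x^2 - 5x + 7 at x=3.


The slope of the tangent line equals f'(x) at the point.
f(x) = 3x^2 - 5x + 7
f'(x) = 6x - 5
At x = 3:
f'(3) = 6 * 3 - 5
= 18 - 5
= 13

13


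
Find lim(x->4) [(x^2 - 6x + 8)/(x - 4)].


Direct substitution gives 0/0, so we factor the numerator.
Factor: (x^2 - 6x + 8) = (x - 4)(x - 2)
Cancel the common factor (x - 4):
(x^2 - 6x + 8)/(x - 4) = (x - 2)
Now substitute x = 4:
= (4) - (2) = 2

2


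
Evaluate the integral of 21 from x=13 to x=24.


The integral of a constant k over [a, b] equals k * (b - a).
integral from 13 to 24 of 21 dx
= 21 * (24 - 13)
= 21 * 11
= 231

231


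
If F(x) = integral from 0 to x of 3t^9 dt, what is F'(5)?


By the Fundamental Theorem of Calculus (Part 1):
If F(x) = integral from 0 to x of f(t) dt, then F'(x) = f(x)
Here f(t) = 3t^9
So F'(x) = 3x^9
Evaluate at x = 5:
F'(5) = 3 * 5^9
= 3 * 1953125
= 5859375

5859375


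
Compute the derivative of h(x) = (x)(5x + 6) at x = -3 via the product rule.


Let u(x) = x and v(x) = 5x + 6
u'(x) = 1
v'(x) = 5
Product rule: h'(x) = u'(x)*v(x) + u(x)*v'(x)
= 1 * (5x + 6) + (x) * 5
At x = -3:
u(-3) = 1 * (-3) + 0 = -3
v(-3) = 5 * (-3) + 6 = -9
h'(-3) = 1 * (-9) + (-3) * 5
= -9 - 15
= -24

-24


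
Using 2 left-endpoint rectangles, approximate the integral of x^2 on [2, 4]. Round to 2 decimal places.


Left Riemann sum uses left endpoints of each subinterval.
Interval: [2, 4], n = 2
dx = (4 - 2) / 2 = 1
Left endpoints: [2, 3]
f values: [4, 9]
Sum = dx * (sum of f values)
= 1 * 13
= 13 = 13.00

13.00


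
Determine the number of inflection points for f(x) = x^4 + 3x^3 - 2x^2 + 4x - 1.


Inflection points occur where f''(x) = 0 and concavity changes.
f(x) = x^4 + 3x^3 - 2x^2 + 4x - 1
f'(x) = 4x^3 + 9x^2 - 4x + 4
f''(x) = 12x^2 + 18x - 4
This is a quadratic in x. Use the discriminant to count real roots.
Discriminant = (18)^2 - 4 * 12 * (-4)
= 324 - (-192)
= 516
Since discriminant > 0, f''(x) = 0 has 2 distinct real solutions.
A quadratic with two distinct real roots changes sign at each root, so concavity changes at both.
Number of inflection points: 2

2


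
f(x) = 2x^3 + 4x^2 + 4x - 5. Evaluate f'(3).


Differentiate f(x) = 2x^3 + 4x^2 + 4x - 5 term by term:
f'(x) = 6x^2 + 8x + 4
Substitute x = 3:
f'(3) = 6 * 3^2 + 8 * 3 + 4
= 54 + 24 + 4
= 82

82


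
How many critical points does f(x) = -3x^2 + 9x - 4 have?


Find where f'(x) = 0:
f'(x) = -6x + 9
Set f'(x) = 0:
-6x + 9 = 0
x = -9 / (-6) = 3/2
This is a linear equation in x, so there is exactly one solution.
Number of critical points: 1

1


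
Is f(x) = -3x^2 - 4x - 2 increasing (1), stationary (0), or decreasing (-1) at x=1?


Compute f'(x) to determine behavior:
f'(x) = -6x - 4
f'(1) = -6 * 1 - 4
= -6 - 4
= -10
Since f'(1) < 0, the function is decreasing (-1)

-1


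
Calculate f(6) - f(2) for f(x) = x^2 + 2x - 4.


Net change = f(b) - f(a)
f(x) = x^2 + 2x - 4
Compute f(6):
f(6) = 1 * 6^2 + 2 * 6 - 4
= 36 + 12 - 4
= 44
Compute f(2):
f(2) = 1 * 2^2 + 2 * 2 - 4
= 4 + 4 - 4
= 4
Net change = 44 - 4 = 40

40


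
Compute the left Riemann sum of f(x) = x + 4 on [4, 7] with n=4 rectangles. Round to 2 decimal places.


Left Riemann sum uses left endpoints of each subinterval.
Interval: [4, 7], n = 4
dx = (7 - 4) / 4 = 3/4
Left endpoints: [4, 19/4, 11/2, 25/4]
f values: [8, 35/4, 19/2, 41/4]
Sum = dx * (sum of f values)
= 3/4 * 73/2
= 219/8 ≈ 27.38

27.38


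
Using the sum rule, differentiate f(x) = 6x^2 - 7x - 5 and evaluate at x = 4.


Differentiate term by term using power and sum rules:
f(x) = 6x^2 - 7x - 5
f'(x) = 12x - 7
Substitute x = 4:
f'(4) = 12 * 4 - 7
= 48 - 7
= 41

41


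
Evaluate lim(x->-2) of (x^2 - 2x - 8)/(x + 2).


Direct substitution gives 0/0, so we factor the numerator.
Factor: (x^2 - 2x - 8) = (x + 2)(x - 4)
Cancel the common factor (x + 2):
(x^2 - 2x - 8)/(x + 2) = (x - 4)
Now substitute x = -2:
= (-2) - (4) = -6

-6


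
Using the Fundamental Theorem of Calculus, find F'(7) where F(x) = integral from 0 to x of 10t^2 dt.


By the Fundamental Theorem of Calculus (Part 1):
If F(x) = integral from 0 to x of f(t) dt, then F'(x) = f(x)
Here f(t) = 10t^2
So F'(x) = 10x^2
Evaluate at x = 7:
F'(7) = 10 * 7^2
= 10 * 49
= 490

490


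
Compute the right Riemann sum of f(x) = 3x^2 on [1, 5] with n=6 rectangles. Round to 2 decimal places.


Right Riemann sum uses right endpoints of each subinterval.
Interval: [1, 5], n = 6
dx = (5 - 1) / 6 = 2/3
Right endpoints: [5/3, 7/3, 3, 11/3, 13/3, 5]
f values: [25/3, 49/3, 27, 121/3, 169/3, 75]
Sum = dx * (sum of f values)
= 2/3 * 670/3
= 1340/9 ≈ 148.89

148.89


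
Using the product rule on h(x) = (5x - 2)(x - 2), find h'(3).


Let u(x) = 5x - 2 and v(x) = x - 2
u'(x) = 5
v'(x) = 1
Product rule: h'(x) = u'(x)*v(x) + u(x)*v'(x)
= 5 * (x - 2) + (5x - 2) * 1
At x = 3:
u(3) = 5 * 3 - 2 = 13
v(3) = 1 * 3 - 2 = 1
h'(3) = 5 * 1 + 13 * 1
= 5 + 13
= 18

18


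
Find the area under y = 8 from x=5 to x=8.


The area under a constant function y = 8 is a rectangle.
Width = 8 - 5 = 3
Height = 8
Area = width * height
= 3 * 8
= 24

24


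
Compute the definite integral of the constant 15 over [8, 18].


The integral of a constant k over [a, b] equals k * (b - a).
integral from 8 to 18 of 15 dx
= 15 * (18 - 8)
= 15 * 10
= 150

150


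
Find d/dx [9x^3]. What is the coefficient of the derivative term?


We apply the power rule: d/dx [ax^n] = a*n * x^(n-1)
d/dx [9x^3]
= 9 * 3 * x^(3-1)
= 27x^2
The coefficient is 27

27


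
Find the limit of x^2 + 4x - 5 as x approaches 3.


Since polynomials are continuous, we use direct substitution.
lim(x->3) of x^2 + 4x - 5
= 1 * 3^2 + 4 * 3 - 5
= 9 + 12 - 5
= 16

16


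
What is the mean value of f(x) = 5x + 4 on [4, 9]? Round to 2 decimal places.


Average value = 1/(b-a) * integral from a to b of f(x) dx
First compute the integral of 5x + 4:
F(x) = (5/2)x^2 + 4x
F(9) = 5/2 * 81 + 4 * 9 = 477/2
F(4) = 5/2 * 16 + 4 * 4 = 56
Integral = 477/2 - 56 = 365/2
Average = (365/2) / (9 - 4) = (365/2) / 5
= 73/2 = 36.50

36.50


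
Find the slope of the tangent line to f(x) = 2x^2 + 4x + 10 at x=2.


The slope of the tangent line equals f'(x) at the point.
f(x) = 2x^2 + 4x + 10
f'(x) = 4x + 4
At x = 2:
f'(2) = 4 * 2 + 4
= 8 + 4
= 12

12


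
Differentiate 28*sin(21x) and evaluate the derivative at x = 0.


Apply the chain rule to differentiate 28*sin(21x):
d/dx [28*sin(21x)]
= 28 * cos(21x) * d/dx(21x)
= 28 * 21 * cos(21x)
= 588 * cos(21x)
Evaluate at x = 0:
= 588 * cos(0)
= 588 * 1
= 588

588


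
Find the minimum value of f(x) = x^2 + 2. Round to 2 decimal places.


For a quadratic f(x) = ax^2 + bx + c with a > 0, the minimum is at the vertex.
Vertex x-coordinate: x = -b/(2a)
x = -(0) / (2 * 1)
x = 0/2 = 0
Substitute back to find the minimum value:
f(0) = 1 * 0^2 + 0 * 0 + 2
= 0 + 0 + 2
= 2 = 2.00

2.00


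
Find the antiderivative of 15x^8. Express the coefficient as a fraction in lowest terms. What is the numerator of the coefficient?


Apply the power rule for integration:
integral of ax^n dx = a/(n+1) * x^(n+1) + C
integral of 15x^8 dx
= 15/9 * x^9 + C
= 5/3 * x^9 + C
The coefficient in lowest terms is 5/3, and its numerator is 5

5


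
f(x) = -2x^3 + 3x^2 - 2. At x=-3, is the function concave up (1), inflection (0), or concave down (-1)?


Concavity is determined by the sign of f''(x).
f(x) = -2x^3 + 3x^2 - 2
f'(x) = -6x^2 + 6x
f''(x) = -12x + 6
f''(-3) = -12 * (-3) + 6
= 36 + 6
= 42
Since f''(-3) > 0, the function is concave up (1)

1


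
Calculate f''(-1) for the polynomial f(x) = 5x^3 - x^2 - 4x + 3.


First derivative:
f'(x) = 15x^2 - 2x - 4
Second derivative:
f''(x) = 30x - 2
Substitute x = -1:
f''(-1) = 30 * (-1) - 2
= -30 - 2
= -32

-32


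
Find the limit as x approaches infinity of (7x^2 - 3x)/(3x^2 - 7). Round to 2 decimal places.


For limits at infinity with equal-degree polynomials,
we compare leading coefficients.
Numerator leading term: 7x^2
Denominator leading term: 3x^2
Divide both by x^2:
lim = (7 - 3/x) / (3 - 7/x^2)
As x -> infinity, the 1/x and 1/x^2 terms vanish:
= 7/3 ≈ 2.33

2.33


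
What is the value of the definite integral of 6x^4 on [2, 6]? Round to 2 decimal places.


Find the antiderivative of 6x^4:
F(x) = 6/5 * x^5
Apply the Fundamental Theorem of Calculus:
F(6) - F(2)
= 6/5 * 6^5 - 6/5 * 2^5
= 6/5 * (7776 - 32)
= 6/5 * 7744
= 46464/5 = 9292.80

9292.80


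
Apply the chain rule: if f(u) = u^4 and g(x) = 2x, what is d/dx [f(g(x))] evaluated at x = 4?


Using the chain rule: (f(g(x)))' = f'(g(x)) * g'(x)
First, find g(4):
g(4) = 2 * 4 + 0 = 8
Next, f'(u) = 4u^3
And g'(x) = 2
So f'(g(4)) * g'(4)
= 4 * 8^3 * 2
= 4 * 512 * 2
= 4096

4096


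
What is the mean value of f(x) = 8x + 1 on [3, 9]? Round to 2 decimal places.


Average value = 1/(b-a) * integral from a to b of f(x) dx
First compute the integral of 8x + 1:
F(x) = 4x^2 + x
F(9) = 4 * 81 + 1 * 9 = 333
F(3) = 4 * 9 + 1 * 3 = 39
Integral = 333 - 39 = 294
Average = 294 / (9 - 3) = 294 / 6
= 49 = 49.00

49.00


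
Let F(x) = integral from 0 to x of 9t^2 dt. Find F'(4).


By the Fundamental Theorem of Calculus (Part 1):
If F(x) = integral from 0 to x of f(t) dt, then F'(x) = f(x)
Here f(t) = 9t^2
So F'(x) = 9x^2
Evaluate at x = 4:
F'(4) = 9 * 4^2
= 9 * 16
= 144

144


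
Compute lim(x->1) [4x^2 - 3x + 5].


Since polynomials are continuous, we use direct substitution.
lim(x->1) of 4x^2 - 3x + 5
= 4 * 1^2 - 3 * 1 + 5
= 4 - 3 + 5
= 6

6


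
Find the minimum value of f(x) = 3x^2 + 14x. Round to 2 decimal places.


For a quadratic f(x) = ax^2 + bx + c with a > 0, the minimum is at the vertex.
Vertex x-coordinate: x = -b/(2a)
x = -(14) / (2 * 3)
x = -14/6 = -7/3
Substitute back to find the minimum value:
f(-7/3) = 3 * (-7/3)^2 + 14 * (-7/3) + 0
= 49/3 - 98/3 + 0
= -49/3 ≈ -16.33

-16.33


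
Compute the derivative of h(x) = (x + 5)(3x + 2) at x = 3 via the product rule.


Let u(x) = x + 5 and v(x) = 3x + 2
u'(x) = 1
v'(x) = 3
Product rule: h'(x) = u'(x)*v(x) + u(x)*v'(x)
= 1 * (3x + 2) + (x + 5) * 3
At x = 3:
u(3) = 1 * 3 + 5 = 8
v(3) = 3 * 3 + 2 = 11
h'(3) = 1 * 11 + 8 * 3
= 11 + 24
= 35

35


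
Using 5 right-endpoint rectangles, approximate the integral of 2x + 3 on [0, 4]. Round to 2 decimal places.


Right Riemann sum uses right endpoints of each subinterval.
Interval: [0, 4], n = 5
dx = (4 - 0) / 5 = 4/5
Right endpoints: [4/5, 8/5, 12/5, 16/5, 4]
f values: [23/5, 31/5, 39/5, 47/5, 11]
Sum = dx * (sum of f values)
= 4/5 * 39
= 156/5 = 31.20

31.20


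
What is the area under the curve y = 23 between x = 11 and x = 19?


The area under a constant function y = 23 is a rectangle.
Width = 19 - 11 = 8
Height = 23
Area = width * height
= 8 * 23
= 184

184


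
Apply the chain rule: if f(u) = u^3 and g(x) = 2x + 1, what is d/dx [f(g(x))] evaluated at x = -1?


Using the chain rule: (f(g(x)))' = f'(g(x)) * g'(x)
First, find g(-1):
g(-1) = 2 * (-1) + 1 = -1
Next, f'(u) = 3u^2
And g'(x) = 2
So f'(g(-1)) * g'(-1)
= 3 * (-1)^2 * 2
= 3 * 1 * 2
= 6

6


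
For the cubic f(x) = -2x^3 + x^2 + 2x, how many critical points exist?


Find where f'(x) = 0:
f(x) = -2x^3 + x^2 + 2x
f'(x) = -6x^2 + 2x + 2
This is a quadratic in x. Use the discriminant to count real roots.
Discriminant = (2)^2 - 4 * (-6) * 2
= 4 - (-48)
= 52
Since discriminant > 0, f'(x) = 0 has 2 real solutions.
Number of critical points: 2

2


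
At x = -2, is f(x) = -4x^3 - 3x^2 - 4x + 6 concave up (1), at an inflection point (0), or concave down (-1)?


Concavity is determined by the sign of f''(x).
f(x) = -4x^3 - 3x^2 - 4x + 6
f'(x) = -12x^2 - 6x - 4
f''(x) = -24x - 6
f''(-2) = -24 * (-2) - 6
= 48 - 6
= 42
Since f''(-2) > 0, the function is concave up (1)

1


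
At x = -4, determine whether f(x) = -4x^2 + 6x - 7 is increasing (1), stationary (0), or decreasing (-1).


Compute f'(x) to determine behavior:
f'(x) = -8x + 6
f'(-4) = -8 * (-4) + 6
= 32 + 6
= 38
Since f'(-4) > 0, the function is increasing (1)

1


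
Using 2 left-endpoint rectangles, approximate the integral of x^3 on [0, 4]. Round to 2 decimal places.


Left Riemann sum uses left endpoints of each subinterval.
Interval: [0, 4], n = 2
dx = (4 - 0) / 2 = 2
Left endpoints: [0, 2]
f values: [0, 8]
Sum = dx * (sum of f values)
= 2 * 8
= 16 = 16.00

16.00
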